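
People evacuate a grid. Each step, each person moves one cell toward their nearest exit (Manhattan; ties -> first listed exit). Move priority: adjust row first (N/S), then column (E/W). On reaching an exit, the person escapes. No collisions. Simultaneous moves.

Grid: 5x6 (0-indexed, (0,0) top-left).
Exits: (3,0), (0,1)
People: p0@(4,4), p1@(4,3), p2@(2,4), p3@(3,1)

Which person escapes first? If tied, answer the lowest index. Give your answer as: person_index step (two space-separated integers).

Step 1: p0:(4,4)->(3,4) | p1:(4,3)->(3,3) | p2:(2,4)->(3,4) | p3:(3,1)->(3,0)->EXIT
Step 2: p0:(3,4)->(3,3) | p1:(3,3)->(3,2) | p2:(3,4)->(3,3) | p3:escaped
Step 3: p0:(3,3)->(3,2) | p1:(3,2)->(3,1) | p2:(3,3)->(3,2) | p3:escaped
Step 4: p0:(3,2)->(3,1) | p1:(3,1)->(3,0)->EXIT | p2:(3,2)->(3,1) | p3:escaped
Step 5: p0:(3,1)->(3,0)->EXIT | p1:escaped | p2:(3,1)->(3,0)->EXIT | p3:escaped
Exit steps: [5, 4, 5, 1]
First to escape: p3 at step 1

Answer: 3 1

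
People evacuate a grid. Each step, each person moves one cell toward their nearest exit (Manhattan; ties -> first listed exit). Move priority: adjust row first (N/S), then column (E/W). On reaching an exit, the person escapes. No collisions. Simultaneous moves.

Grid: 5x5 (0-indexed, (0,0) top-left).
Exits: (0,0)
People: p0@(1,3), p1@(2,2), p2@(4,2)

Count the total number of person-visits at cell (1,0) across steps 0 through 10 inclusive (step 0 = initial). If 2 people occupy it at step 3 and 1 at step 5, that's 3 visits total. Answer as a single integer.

Answer: 0

Derivation:
Step 0: p0@(1,3) p1@(2,2) p2@(4,2) -> at (1,0): 0 [-], cum=0
Step 1: p0@(0,3) p1@(1,2) p2@(3,2) -> at (1,0): 0 [-], cum=0
Step 2: p0@(0,2) p1@(0,2) p2@(2,2) -> at (1,0): 0 [-], cum=0
Step 3: p0@(0,1) p1@(0,1) p2@(1,2) -> at (1,0): 0 [-], cum=0
Step 4: p0@ESC p1@ESC p2@(0,2) -> at (1,0): 0 [-], cum=0
Step 5: p0@ESC p1@ESC p2@(0,1) -> at (1,0): 0 [-], cum=0
Step 6: p0@ESC p1@ESC p2@ESC -> at (1,0): 0 [-], cum=0
Total visits = 0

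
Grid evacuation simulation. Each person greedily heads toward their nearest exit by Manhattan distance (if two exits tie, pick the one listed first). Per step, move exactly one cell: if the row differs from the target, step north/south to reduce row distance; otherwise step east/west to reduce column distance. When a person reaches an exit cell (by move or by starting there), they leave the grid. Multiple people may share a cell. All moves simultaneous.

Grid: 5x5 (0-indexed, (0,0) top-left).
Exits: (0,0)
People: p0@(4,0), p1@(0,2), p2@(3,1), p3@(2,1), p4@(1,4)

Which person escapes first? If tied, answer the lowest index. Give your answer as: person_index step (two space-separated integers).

Step 1: p0:(4,0)->(3,0) | p1:(0,2)->(0,1) | p2:(3,1)->(2,1) | p3:(2,1)->(1,1) | p4:(1,4)->(0,4)
Step 2: p0:(3,0)->(2,0) | p1:(0,1)->(0,0)->EXIT | p2:(2,1)->(1,1) | p3:(1,1)->(0,1) | p4:(0,4)->(0,3)
Step 3: p0:(2,0)->(1,0) | p1:escaped | p2:(1,1)->(0,1) | p3:(0,1)->(0,0)->EXIT | p4:(0,3)->(0,2)
Step 4: p0:(1,0)->(0,0)->EXIT | p1:escaped | p2:(0,1)->(0,0)->EXIT | p3:escaped | p4:(0,2)->(0,1)
Step 5: p0:escaped | p1:escaped | p2:escaped | p3:escaped | p4:(0,1)->(0,0)->EXIT
Exit steps: [4, 2, 4, 3, 5]
First to escape: p1 at step 2

Answer: 1 2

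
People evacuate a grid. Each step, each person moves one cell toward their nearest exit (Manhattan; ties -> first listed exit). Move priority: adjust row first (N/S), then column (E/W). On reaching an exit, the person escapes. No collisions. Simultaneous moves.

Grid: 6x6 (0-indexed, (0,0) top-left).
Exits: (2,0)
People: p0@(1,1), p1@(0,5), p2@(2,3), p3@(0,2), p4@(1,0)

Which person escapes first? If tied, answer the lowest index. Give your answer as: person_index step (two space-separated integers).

Step 1: p0:(1,1)->(2,1) | p1:(0,5)->(1,5) | p2:(2,3)->(2,2) | p3:(0,2)->(1,2) | p4:(1,0)->(2,0)->EXIT
Step 2: p0:(2,1)->(2,0)->EXIT | p1:(1,5)->(2,5) | p2:(2,2)->(2,1) | p3:(1,2)->(2,2) | p4:escaped
Step 3: p0:escaped | p1:(2,5)->(2,4) | p2:(2,1)->(2,0)->EXIT | p3:(2,2)->(2,1) | p4:escaped
Step 4: p0:escaped | p1:(2,4)->(2,3) | p2:escaped | p3:(2,1)->(2,0)->EXIT | p4:escaped
Step 5: p0:escaped | p1:(2,3)->(2,2) | p2:escaped | p3:escaped | p4:escaped
Step 6: p0:escaped | p1:(2,2)->(2,1) | p2:escaped | p3:escaped | p4:escaped
Step 7: p0:escaped | p1:(2,1)->(2,0)->EXIT | p2:escaped | p3:escaped | p4:escaped
Exit steps: [2, 7, 3, 4, 1]
First to escape: p4 at step 1

Answer: 4 1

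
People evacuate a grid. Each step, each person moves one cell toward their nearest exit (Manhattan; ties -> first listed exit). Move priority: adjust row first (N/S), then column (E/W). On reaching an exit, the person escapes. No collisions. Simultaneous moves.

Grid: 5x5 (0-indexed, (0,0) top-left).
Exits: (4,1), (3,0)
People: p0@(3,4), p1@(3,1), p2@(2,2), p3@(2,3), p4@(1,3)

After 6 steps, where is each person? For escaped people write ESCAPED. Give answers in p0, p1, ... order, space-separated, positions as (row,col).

Step 1: p0:(3,4)->(4,4) | p1:(3,1)->(4,1)->EXIT | p2:(2,2)->(3,2) | p3:(2,3)->(3,3) | p4:(1,3)->(2,3)
Step 2: p0:(4,4)->(4,3) | p1:escaped | p2:(3,2)->(4,2) | p3:(3,3)->(4,3) | p4:(2,3)->(3,3)
Step 3: p0:(4,3)->(4,2) | p1:escaped | p2:(4,2)->(4,1)->EXIT | p3:(4,3)->(4,2) | p4:(3,3)->(4,3)
Step 4: p0:(4,2)->(4,1)->EXIT | p1:escaped | p2:escaped | p3:(4,2)->(4,1)->EXIT | p4:(4,3)->(4,2)
Step 5: p0:escaped | p1:escaped | p2:escaped | p3:escaped | p4:(4,2)->(4,1)->EXIT

ESCAPED ESCAPED ESCAPED ESCAPED ESCAPED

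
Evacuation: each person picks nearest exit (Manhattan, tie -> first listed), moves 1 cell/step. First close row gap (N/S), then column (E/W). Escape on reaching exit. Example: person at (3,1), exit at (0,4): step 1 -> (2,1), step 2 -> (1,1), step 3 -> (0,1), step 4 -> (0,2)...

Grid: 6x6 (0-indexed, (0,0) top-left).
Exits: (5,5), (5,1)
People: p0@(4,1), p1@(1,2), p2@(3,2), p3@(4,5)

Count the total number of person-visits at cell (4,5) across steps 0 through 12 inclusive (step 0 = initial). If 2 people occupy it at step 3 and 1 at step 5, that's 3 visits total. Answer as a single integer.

Step 0: p0@(4,1) p1@(1,2) p2@(3,2) p3@(4,5) -> at (4,5): 1 [p3], cum=1
Step 1: p0@ESC p1@(2,2) p2@(4,2) p3@ESC -> at (4,5): 0 [-], cum=1
Step 2: p0@ESC p1@(3,2) p2@(5,2) p3@ESC -> at (4,5): 0 [-], cum=1
Step 3: p0@ESC p1@(4,2) p2@ESC p3@ESC -> at (4,5): 0 [-], cum=1
Step 4: p0@ESC p1@(5,2) p2@ESC p3@ESC -> at (4,5): 0 [-], cum=1
Step 5: p0@ESC p1@ESC p2@ESC p3@ESC -> at (4,5): 0 [-], cum=1
Total visits = 1

Answer: 1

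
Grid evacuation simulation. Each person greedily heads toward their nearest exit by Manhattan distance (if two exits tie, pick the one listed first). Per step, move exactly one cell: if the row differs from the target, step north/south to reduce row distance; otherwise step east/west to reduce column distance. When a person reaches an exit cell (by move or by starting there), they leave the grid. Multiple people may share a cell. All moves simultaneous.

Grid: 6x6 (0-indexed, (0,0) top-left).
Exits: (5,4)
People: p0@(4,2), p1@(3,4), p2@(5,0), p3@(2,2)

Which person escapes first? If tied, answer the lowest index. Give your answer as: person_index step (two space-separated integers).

Step 1: p0:(4,2)->(5,2) | p1:(3,4)->(4,4) | p2:(5,0)->(5,1) | p3:(2,2)->(3,2)
Step 2: p0:(5,2)->(5,3) | p1:(4,4)->(5,4)->EXIT | p2:(5,1)->(5,2) | p3:(3,2)->(4,2)
Step 3: p0:(5,3)->(5,4)->EXIT | p1:escaped | p2:(5,2)->(5,3) | p3:(4,2)->(5,2)
Step 4: p0:escaped | p1:escaped | p2:(5,3)->(5,4)->EXIT | p3:(5,2)->(5,3)
Step 5: p0:escaped | p1:escaped | p2:escaped | p3:(5,3)->(5,4)->EXIT
Exit steps: [3, 2, 4, 5]
First to escape: p1 at step 2

Answer: 1 2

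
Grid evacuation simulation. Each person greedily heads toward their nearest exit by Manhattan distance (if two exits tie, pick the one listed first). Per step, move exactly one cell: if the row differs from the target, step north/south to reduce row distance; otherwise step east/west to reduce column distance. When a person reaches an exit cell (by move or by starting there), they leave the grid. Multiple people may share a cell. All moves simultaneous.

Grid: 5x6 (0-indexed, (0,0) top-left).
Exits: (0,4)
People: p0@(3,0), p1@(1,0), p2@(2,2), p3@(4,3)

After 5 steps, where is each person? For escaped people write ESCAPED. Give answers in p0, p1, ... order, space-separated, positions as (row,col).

Step 1: p0:(3,0)->(2,0) | p1:(1,0)->(0,0) | p2:(2,2)->(1,2) | p3:(4,3)->(3,3)
Step 2: p0:(2,0)->(1,0) | p1:(0,0)->(0,1) | p2:(1,2)->(0,2) | p3:(3,3)->(2,3)
Step 3: p0:(1,0)->(0,0) | p1:(0,1)->(0,2) | p2:(0,2)->(0,3) | p3:(2,3)->(1,3)
Step 4: p0:(0,0)->(0,1) | p1:(0,2)->(0,3) | p2:(0,3)->(0,4)->EXIT | p3:(1,3)->(0,3)
Step 5: p0:(0,1)->(0,2) | p1:(0,3)->(0,4)->EXIT | p2:escaped | p3:(0,3)->(0,4)->EXIT

(0,2) ESCAPED ESCAPED ESCAPED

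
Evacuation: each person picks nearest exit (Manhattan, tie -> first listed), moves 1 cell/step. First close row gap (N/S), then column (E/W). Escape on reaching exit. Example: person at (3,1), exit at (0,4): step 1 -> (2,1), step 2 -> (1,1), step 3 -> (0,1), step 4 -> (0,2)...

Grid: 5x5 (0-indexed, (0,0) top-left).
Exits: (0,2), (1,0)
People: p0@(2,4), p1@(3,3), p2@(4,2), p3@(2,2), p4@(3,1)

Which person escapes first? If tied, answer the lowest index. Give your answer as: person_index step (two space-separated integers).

Answer: 3 2

Derivation:
Step 1: p0:(2,4)->(1,4) | p1:(3,3)->(2,3) | p2:(4,2)->(3,2) | p3:(2,2)->(1,2) | p4:(3,1)->(2,1)
Step 2: p0:(1,4)->(0,4) | p1:(2,3)->(1,3) | p2:(3,2)->(2,2) | p3:(1,2)->(0,2)->EXIT | p4:(2,1)->(1,1)
Step 3: p0:(0,4)->(0,3) | p1:(1,3)->(0,3) | p2:(2,2)->(1,2) | p3:escaped | p4:(1,1)->(1,0)->EXIT
Step 4: p0:(0,3)->(0,2)->EXIT | p1:(0,3)->(0,2)->EXIT | p2:(1,2)->(0,2)->EXIT | p3:escaped | p4:escaped
Exit steps: [4, 4, 4, 2, 3]
First to escape: p3 at step 2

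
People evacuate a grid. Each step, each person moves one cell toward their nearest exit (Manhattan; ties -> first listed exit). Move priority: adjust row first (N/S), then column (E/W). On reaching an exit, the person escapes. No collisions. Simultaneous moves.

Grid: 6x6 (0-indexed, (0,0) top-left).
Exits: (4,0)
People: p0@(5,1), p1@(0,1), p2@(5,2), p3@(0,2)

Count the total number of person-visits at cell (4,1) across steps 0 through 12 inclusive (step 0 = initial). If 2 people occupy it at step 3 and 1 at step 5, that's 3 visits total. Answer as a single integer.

Step 0: p0@(5,1) p1@(0,1) p2@(5,2) p3@(0,2) -> at (4,1): 0 [-], cum=0
Step 1: p0@(4,1) p1@(1,1) p2@(4,2) p3@(1,2) -> at (4,1): 1 [p0], cum=1
Step 2: p0@ESC p1@(2,1) p2@(4,1) p3@(2,2) -> at (4,1): 1 [p2], cum=2
Step 3: p0@ESC p1@(3,1) p2@ESC p3@(3,2) -> at (4,1): 0 [-], cum=2
Step 4: p0@ESC p1@(4,1) p2@ESC p3@(4,2) -> at (4,1): 1 [p1], cum=3
Step 5: p0@ESC p1@ESC p2@ESC p3@(4,1) -> at (4,1): 1 [p3], cum=4
Step 6: p0@ESC p1@ESC p2@ESC p3@ESC -> at (4,1): 0 [-], cum=4
Total visits = 4

Answer: 4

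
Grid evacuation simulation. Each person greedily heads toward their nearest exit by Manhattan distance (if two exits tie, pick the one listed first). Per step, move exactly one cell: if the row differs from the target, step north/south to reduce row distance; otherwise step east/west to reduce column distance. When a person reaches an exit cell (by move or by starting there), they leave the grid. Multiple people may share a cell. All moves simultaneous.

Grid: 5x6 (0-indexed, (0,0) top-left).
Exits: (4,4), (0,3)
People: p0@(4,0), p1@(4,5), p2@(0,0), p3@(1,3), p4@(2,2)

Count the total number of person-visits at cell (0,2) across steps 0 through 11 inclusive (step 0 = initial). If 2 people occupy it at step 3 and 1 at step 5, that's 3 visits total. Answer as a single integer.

Step 0: p0@(4,0) p1@(4,5) p2@(0,0) p3@(1,3) p4@(2,2) -> at (0,2): 0 [-], cum=0
Step 1: p0@(4,1) p1@ESC p2@(0,1) p3@ESC p4@(1,2) -> at (0,2): 0 [-], cum=0
Step 2: p0@(4,2) p1@ESC p2@(0,2) p3@ESC p4@(0,2) -> at (0,2): 2 [p2,p4], cum=2
Step 3: p0@(4,3) p1@ESC p2@ESC p3@ESC p4@ESC -> at (0,2): 0 [-], cum=2
Step 4: p0@ESC p1@ESC p2@ESC p3@ESC p4@ESC -> at (0,2): 0 [-], cum=2
Total visits = 2

Answer: 2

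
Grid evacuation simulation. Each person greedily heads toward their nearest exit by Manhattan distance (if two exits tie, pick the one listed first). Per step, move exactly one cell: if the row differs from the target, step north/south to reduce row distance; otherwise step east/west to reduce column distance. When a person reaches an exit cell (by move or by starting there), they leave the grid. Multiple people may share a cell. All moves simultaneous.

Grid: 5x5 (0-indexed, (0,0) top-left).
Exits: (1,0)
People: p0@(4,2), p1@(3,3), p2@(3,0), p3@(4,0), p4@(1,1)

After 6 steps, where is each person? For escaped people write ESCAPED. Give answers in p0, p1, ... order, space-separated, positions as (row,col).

Step 1: p0:(4,2)->(3,2) | p1:(3,3)->(2,3) | p2:(3,0)->(2,0) | p3:(4,0)->(3,0) | p4:(1,1)->(1,0)->EXIT
Step 2: p0:(3,2)->(2,2) | p1:(2,3)->(1,3) | p2:(2,0)->(1,0)->EXIT | p3:(3,0)->(2,0) | p4:escaped
Step 3: p0:(2,2)->(1,2) | p1:(1,3)->(1,2) | p2:escaped | p3:(2,0)->(1,0)->EXIT | p4:escaped
Step 4: p0:(1,2)->(1,1) | p1:(1,2)->(1,1) | p2:escaped | p3:escaped | p4:escaped
Step 5: p0:(1,1)->(1,0)->EXIT | p1:(1,1)->(1,0)->EXIT | p2:escaped | p3:escaped | p4:escaped

ESCAPED ESCAPED ESCAPED ESCAPED ESCAPED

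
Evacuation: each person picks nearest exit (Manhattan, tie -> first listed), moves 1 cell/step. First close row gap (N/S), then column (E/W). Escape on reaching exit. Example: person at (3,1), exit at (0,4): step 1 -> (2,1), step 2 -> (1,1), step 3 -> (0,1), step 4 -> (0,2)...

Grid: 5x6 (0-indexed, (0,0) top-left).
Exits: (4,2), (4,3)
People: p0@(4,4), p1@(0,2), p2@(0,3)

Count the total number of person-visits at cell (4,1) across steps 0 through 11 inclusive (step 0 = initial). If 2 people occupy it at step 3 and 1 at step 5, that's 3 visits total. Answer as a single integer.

Answer: 0

Derivation:
Step 0: p0@(4,4) p1@(0,2) p2@(0,3) -> at (4,1): 0 [-], cum=0
Step 1: p0@ESC p1@(1,2) p2@(1,3) -> at (4,1): 0 [-], cum=0
Step 2: p0@ESC p1@(2,2) p2@(2,3) -> at (4,1): 0 [-], cum=0
Step 3: p0@ESC p1@(3,2) p2@(3,3) -> at (4,1): 0 [-], cum=0
Step 4: p0@ESC p1@ESC p2@ESC -> at (4,1): 0 [-], cum=0
Total visits = 0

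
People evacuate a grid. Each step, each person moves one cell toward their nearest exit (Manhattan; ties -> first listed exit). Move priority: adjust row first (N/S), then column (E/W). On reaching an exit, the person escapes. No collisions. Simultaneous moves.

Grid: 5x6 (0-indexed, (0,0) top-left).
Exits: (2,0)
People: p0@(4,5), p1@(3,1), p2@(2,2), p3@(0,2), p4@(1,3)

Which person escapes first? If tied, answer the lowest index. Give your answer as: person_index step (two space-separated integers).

Answer: 1 2

Derivation:
Step 1: p0:(4,5)->(3,5) | p1:(3,1)->(2,1) | p2:(2,2)->(2,1) | p3:(0,2)->(1,2) | p4:(1,3)->(2,3)
Step 2: p0:(3,5)->(2,5) | p1:(2,1)->(2,0)->EXIT | p2:(2,1)->(2,0)->EXIT | p3:(1,2)->(2,2) | p4:(2,3)->(2,2)
Step 3: p0:(2,5)->(2,4) | p1:escaped | p2:escaped | p3:(2,2)->(2,1) | p4:(2,2)->(2,1)
Step 4: p0:(2,4)->(2,3) | p1:escaped | p2:escaped | p3:(2,1)->(2,0)->EXIT | p4:(2,1)->(2,0)->EXIT
Step 5: p0:(2,3)->(2,2) | p1:escaped | p2:escaped | p3:escaped | p4:escaped
Step 6: p0:(2,2)->(2,1) | p1:escaped | p2:escaped | p3:escaped | p4:escaped
Step 7: p0:(2,1)->(2,0)->EXIT | p1:escaped | p2:escaped | p3:escaped | p4:escaped
Exit steps: [7, 2, 2, 4, 4]
First to escape: p1 at step 2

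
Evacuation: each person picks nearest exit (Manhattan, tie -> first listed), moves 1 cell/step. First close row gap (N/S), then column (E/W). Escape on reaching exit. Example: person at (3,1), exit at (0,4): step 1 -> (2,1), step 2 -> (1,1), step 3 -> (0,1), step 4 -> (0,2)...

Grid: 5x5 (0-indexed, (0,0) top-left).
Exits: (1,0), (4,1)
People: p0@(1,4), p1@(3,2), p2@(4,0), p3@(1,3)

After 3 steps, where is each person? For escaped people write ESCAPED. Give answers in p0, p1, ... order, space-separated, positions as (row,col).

Step 1: p0:(1,4)->(1,3) | p1:(3,2)->(4,2) | p2:(4,0)->(4,1)->EXIT | p3:(1,3)->(1,2)
Step 2: p0:(1,3)->(1,2) | p1:(4,2)->(4,1)->EXIT | p2:escaped | p3:(1,2)->(1,1)
Step 3: p0:(1,2)->(1,1) | p1:escaped | p2:escaped | p3:(1,1)->(1,0)->EXIT

(1,1) ESCAPED ESCAPED ESCAPED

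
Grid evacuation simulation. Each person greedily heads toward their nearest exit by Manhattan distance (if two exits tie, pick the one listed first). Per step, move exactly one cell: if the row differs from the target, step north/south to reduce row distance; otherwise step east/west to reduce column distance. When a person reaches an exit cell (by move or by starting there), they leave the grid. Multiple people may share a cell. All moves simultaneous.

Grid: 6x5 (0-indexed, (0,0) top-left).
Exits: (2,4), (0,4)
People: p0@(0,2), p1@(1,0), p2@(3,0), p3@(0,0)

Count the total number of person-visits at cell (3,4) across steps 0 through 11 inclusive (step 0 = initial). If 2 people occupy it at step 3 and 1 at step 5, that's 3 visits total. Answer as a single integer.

Answer: 0

Derivation:
Step 0: p0@(0,2) p1@(1,0) p2@(3,0) p3@(0,0) -> at (3,4): 0 [-], cum=0
Step 1: p0@(0,3) p1@(2,0) p2@(2,0) p3@(0,1) -> at (3,4): 0 [-], cum=0
Step 2: p0@ESC p1@(2,1) p2@(2,1) p3@(0,2) -> at (3,4): 0 [-], cum=0
Step 3: p0@ESC p1@(2,2) p2@(2,2) p3@(0,3) -> at (3,4): 0 [-], cum=0
Step 4: p0@ESC p1@(2,3) p2@(2,3) p3@ESC -> at (3,4): 0 [-], cum=0
Step 5: p0@ESC p1@ESC p2@ESC p3@ESC -> at (3,4): 0 [-], cum=0
Total visits = 0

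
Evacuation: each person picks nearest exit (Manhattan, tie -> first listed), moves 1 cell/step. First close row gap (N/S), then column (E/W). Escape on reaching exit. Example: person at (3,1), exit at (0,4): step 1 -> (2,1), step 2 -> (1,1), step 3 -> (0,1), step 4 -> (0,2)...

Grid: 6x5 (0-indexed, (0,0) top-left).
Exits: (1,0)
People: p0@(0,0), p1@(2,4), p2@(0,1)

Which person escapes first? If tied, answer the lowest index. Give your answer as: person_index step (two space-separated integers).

Answer: 0 1

Derivation:
Step 1: p0:(0,0)->(1,0)->EXIT | p1:(2,4)->(1,4) | p2:(0,1)->(1,1)
Step 2: p0:escaped | p1:(1,4)->(1,3) | p2:(1,1)->(1,0)->EXIT
Step 3: p0:escaped | p1:(1,3)->(1,2) | p2:escaped
Step 4: p0:escaped | p1:(1,2)->(1,1) | p2:escaped
Step 5: p0:escaped | p1:(1,1)->(1,0)->EXIT | p2:escaped
Exit steps: [1, 5, 2]
First to escape: p0 at step 1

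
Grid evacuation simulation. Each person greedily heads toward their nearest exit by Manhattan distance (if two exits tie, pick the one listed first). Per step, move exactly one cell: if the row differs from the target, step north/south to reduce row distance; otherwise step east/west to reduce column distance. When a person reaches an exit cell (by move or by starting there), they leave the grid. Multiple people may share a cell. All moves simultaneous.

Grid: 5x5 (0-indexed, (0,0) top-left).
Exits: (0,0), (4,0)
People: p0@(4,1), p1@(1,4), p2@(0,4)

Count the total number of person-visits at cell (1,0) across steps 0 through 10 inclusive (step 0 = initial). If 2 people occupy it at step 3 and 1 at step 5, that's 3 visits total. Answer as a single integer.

Step 0: p0@(4,1) p1@(1,4) p2@(0,4) -> at (1,0): 0 [-], cum=0
Step 1: p0@ESC p1@(0,4) p2@(0,3) -> at (1,0): 0 [-], cum=0
Step 2: p0@ESC p1@(0,3) p2@(0,2) -> at (1,0): 0 [-], cum=0
Step 3: p0@ESC p1@(0,2) p2@(0,1) -> at (1,0): 0 [-], cum=0
Step 4: p0@ESC p1@(0,1) p2@ESC -> at (1,0): 0 [-], cum=0
Step 5: p0@ESC p1@ESC p2@ESC -> at (1,0): 0 [-], cum=0
Total visits = 0

Answer: 0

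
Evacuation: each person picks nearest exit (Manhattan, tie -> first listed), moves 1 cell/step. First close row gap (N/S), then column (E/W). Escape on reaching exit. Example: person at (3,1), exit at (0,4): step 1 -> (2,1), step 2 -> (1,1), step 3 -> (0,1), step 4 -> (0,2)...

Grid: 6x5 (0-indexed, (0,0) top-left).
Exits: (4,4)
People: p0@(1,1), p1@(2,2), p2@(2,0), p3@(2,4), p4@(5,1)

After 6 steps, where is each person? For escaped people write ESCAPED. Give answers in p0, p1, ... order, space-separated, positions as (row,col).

Step 1: p0:(1,1)->(2,1) | p1:(2,2)->(3,2) | p2:(2,0)->(3,0) | p3:(2,4)->(3,4) | p4:(5,1)->(4,1)
Step 2: p0:(2,1)->(3,1) | p1:(3,2)->(4,2) | p2:(3,0)->(4,0) | p3:(3,4)->(4,4)->EXIT | p4:(4,1)->(4,2)
Step 3: p0:(3,1)->(4,1) | p1:(4,2)->(4,3) | p2:(4,0)->(4,1) | p3:escaped | p4:(4,2)->(4,3)
Step 4: p0:(4,1)->(4,2) | p1:(4,3)->(4,4)->EXIT | p2:(4,1)->(4,2) | p3:escaped | p4:(4,3)->(4,4)->EXIT
Step 5: p0:(4,2)->(4,3) | p1:escaped | p2:(4,2)->(4,3) | p3:escaped | p4:escaped
Step 6: p0:(4,3)->(4,4)->EXIT | p1:escaped | p2:(4,3)->(4,4)->EXIT | p3:escaped | p4:escaped

ESCAPED ESCAPED ESCAPED ESCAPED ESCAPED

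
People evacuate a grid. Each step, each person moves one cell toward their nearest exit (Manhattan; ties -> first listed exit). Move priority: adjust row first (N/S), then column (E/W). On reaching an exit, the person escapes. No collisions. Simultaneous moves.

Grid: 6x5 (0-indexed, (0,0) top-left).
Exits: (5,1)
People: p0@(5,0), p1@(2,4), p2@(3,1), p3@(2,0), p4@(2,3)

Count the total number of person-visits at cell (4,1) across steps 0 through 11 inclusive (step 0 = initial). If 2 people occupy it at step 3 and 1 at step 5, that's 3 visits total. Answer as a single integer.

Answer: 1

Derivation:
Step 0: p0@(5,0) p1@(2,4) p2@(3,1) p3@(2,0) p4@(2,3) -> at (4,1): 0 [-], cum=0
Step 1: p0@ESC p1@(3,4) p2@(4,1) p3@(3,0) p4@(3,3) -> at (4,1): 1 [p2], cum=1
Step 2: p0@ESC p1@(4,4) p2@ESC p3@(4,0) p4@(4,3) -> at (4,1): 0 [-], cum=1
Step 3: p0@ESC p1@(5,4) p2@ESC p3@(5,0) p4@(5,3) -> at (4,1): 0 [-], cum=1
Step 4: p0@ESC p1@(5,3) p2@ESC p3@ESC p4@(5,2) -> at (4,1): 0 [-], cum=1
Step 5: p0@ESC p1@(5,2) p2@ESC p3@ESC p4@ESC -> at (4,1): 0 [-], cum=1
Step 6: p0@ESC p1@ESC p2@ESC p3@ESC p4@ESC -> at (4,1): 0 [-], cum=1
Total visits = 1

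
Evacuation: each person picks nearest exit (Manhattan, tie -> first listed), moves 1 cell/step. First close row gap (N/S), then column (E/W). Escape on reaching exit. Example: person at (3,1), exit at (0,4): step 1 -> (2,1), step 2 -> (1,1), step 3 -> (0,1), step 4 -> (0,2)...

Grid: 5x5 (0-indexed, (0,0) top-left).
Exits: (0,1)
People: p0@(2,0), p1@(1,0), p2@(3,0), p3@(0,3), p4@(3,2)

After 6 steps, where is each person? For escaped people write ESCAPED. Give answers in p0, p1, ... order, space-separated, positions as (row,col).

Step 1: p0:(2,0)->(1,0) | p1:(1,0)->(0,0) | p2:(3,0)->(2,0) | p3:(0,3)->(0,2) | p4:(3,2)->(2,2)
Step 2: p0:(1,0)->(0,0) | p1:(0,0)->(0,1)->EXIT | p2:(2,0)->(1,0) | p3:(0,2)->(0,1)->EXIT | p4:(2,2)->(1,2)
Step 3: p0:(0,0)->(0,1)->EXIT | p1:escaped | p2:(1,0)->(0,0) | p3:escaped | p4:(1,2)->(0,2)
Step 4: p0:escaped | p1:escaped | p2:(0,0)->(0,1)->EXIT | p3:escaped | p4:(0,2)->(0,1)->EXIT

ESCAPED ESCAPED ESCAPED ESCAPED ESCAPED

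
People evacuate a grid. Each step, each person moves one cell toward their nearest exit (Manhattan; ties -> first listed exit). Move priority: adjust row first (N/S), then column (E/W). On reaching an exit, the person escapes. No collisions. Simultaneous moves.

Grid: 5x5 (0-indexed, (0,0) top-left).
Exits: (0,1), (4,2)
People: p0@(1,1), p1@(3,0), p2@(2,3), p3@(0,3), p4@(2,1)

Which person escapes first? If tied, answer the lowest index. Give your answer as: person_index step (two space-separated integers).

Answer: 0 1

Derivation:
Step 1: p0:(1,1)->(0,1)->EXIT | p1:(3,0)->(4,0) | p2:(2,3)->(3,3) | p3:(0,3)->(0,2) | p4:(2,1)->(1,1)
Step 2: p0:escaped | p1:(4,0)->(4,1) | p2:(3,3)->(4,3) | p3:(0,2)->(0,1)->EXIT | p4:(1,1)->(0,1)->EXIT
Step 3: p0:escaped | p1:(4,1)->(4,2)->EXIT | p2:(4,3)->(4,2)->EXIT | p3:escaped | p4:escaped
Exit steps: [1, 3, 3, 2, 2]
First to escape: p0 at step 1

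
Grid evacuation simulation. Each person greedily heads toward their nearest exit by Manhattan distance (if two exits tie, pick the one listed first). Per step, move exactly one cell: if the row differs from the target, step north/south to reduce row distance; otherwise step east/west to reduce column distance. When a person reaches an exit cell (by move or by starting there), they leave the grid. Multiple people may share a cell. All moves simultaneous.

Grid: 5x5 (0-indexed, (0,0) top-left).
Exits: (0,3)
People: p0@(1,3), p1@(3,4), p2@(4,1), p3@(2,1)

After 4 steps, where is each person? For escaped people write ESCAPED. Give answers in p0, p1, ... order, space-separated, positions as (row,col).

Step 1: p0:(1,3)->(0,3)->EXIT | p1:(3,4)->(2,4) | p2:(4,1)->(3,1) | p3:(2,1)->(1,1)
Step 2: p0:escaped | p1:(2,4)->(1,4) | p2:(3,1)->(2,1) | p3:(1,1)->(0,1)
Step 3: p0:escaped | p1:(1,4)->(0,4) | p2:(2,1)->(1,1) | p3:(0,1)->(0,2)
Step 4: p0:escaped | p1:(0,4)->(0,3)->EXIT | p2:(1,1)->(0,1) | p3:(0,2)->(0,3)->EXIT

ESCAPED ESCAPED (0,1) ESCAPED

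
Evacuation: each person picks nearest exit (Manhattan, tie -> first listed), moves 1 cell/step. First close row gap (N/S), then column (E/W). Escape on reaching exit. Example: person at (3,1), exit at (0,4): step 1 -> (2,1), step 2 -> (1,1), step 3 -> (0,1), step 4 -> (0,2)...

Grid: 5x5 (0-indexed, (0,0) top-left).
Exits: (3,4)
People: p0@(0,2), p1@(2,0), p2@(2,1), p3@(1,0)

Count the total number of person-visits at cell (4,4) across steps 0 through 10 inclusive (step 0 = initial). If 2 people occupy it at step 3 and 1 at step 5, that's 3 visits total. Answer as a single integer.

Step 0: p0@(0,2) p1@(2,0) p2@(2,1) p3@(1,0) -> at (4,4): 0 [-], cum=0
Step 1: p0@(1,2) p1@(3,0) p2@(3,1) p3@(2,0) -> at (4,4): 0 [-], cum=0
Step 2: p0@(2,2) p1@(3,1) p2@(3,2) p3@(3,0) -> at (4,4): 0 [-], cum=0
Step 3: p0@(3,2) p1@(3,2) p2@(3,3) p3@(3,1) -> at (4,4): 0 [-], cum=0
Step 4: p0@(3,3) p1@(3,3) p2@ESC p3@(3,2) -> at (4,4): 0 [-], cum=0
Step 5: p0@ESC p1@ESC p2@ESC p3@(3,3) -> at (4,4): 0 [-], cum=0
Step 6: p0@ESC p1@ESC p2@ESC p3@ESC -> at (4,4): 0 [-], cum=0
Total visits = 0

Answer: 0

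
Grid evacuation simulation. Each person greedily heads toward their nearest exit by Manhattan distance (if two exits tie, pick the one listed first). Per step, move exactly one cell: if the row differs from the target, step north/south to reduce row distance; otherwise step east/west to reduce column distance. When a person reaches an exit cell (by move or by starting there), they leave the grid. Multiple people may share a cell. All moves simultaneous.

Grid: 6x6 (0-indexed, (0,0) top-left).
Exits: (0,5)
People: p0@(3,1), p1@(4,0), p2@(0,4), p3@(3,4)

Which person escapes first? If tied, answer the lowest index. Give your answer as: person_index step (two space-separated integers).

Step 1: p0:(3,1)->(2,1) | p1:(4,0)->(3,0) | p2:(0,4)->(0,5)->EXIT | p3:(3,4)->(2,4)
Step 2: p0:(2,1)->(1,1) | p1:(3,0)->(2,0) | p2:escaped | p3:(2,4)->(1,4)
Step 3: p0:(1,1)->(0,1) | p1:(2,0)->(1,0) | p2:escaped | p3:(1,4)->(0,4)
Step 4: p0:(0,1)->(0,2) | p1:(1,0)->(0,0) | p2:escaped | p3:(0,4)->(0,5)->EXIT
Step 5: p0:(0,2)->(0,3) | p1:(0,0)->(0,1) | p2:escaped | p3:escaped
Step 6: p0:(0,3)->(0,4) | p1:(0,1)->(0,2) | p2:escaped | p3:escaped
Step 7: p0:(0,4)->(0,5)->EXIT | p1:(0,2)->(0,3) | p2:escaped | p3:escaped
Step 8: p0:escaped | p1:(0,3)->(0,4) | p2:escaped | p3:escaped
Step 9: p0:escaped | p1:(0,4)->(0,5)->EXIT | p2:escaped | p3:escaped
Exit steps: [7, 9, 1, 4]
First to escape: p2 at step 1

Answer: 2 1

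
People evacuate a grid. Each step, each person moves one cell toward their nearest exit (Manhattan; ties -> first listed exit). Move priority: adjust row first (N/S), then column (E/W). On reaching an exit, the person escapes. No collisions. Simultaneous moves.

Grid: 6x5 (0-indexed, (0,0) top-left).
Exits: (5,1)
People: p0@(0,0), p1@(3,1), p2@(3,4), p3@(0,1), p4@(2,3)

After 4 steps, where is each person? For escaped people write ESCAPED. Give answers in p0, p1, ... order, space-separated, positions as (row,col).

Step 1: p0:(0,0)->(1,0) | p1:(3,1)->(4,1) | p2:(3,4)->(4,4) | p3:(0,1)->(1,1) | p4:(2,3)->(3,3)
Step 2: p0:(1,0)->(2,0) | p1:(4,1)->(5,1)->EXIT | p2:(4,4)->(5,4) | p3:(1,1)->(2,1) | p4:(3,3)->(4,3)
Step 3: p0:(2,0)->(3,0) | p1:escaped | p2:(5,4)->(5,3) | p3:(2,1)->(3,1) | p4:(4,3)->(5,3)
Step 4: p0:(3,0)->(4,0) | p1:escaped | p2:(5,3)->(5,2) | p3:(3,1)->(4,1) | p4:(5,3)->(5,2)

(4,0) ESCAPED (5,2) (4,1) (5,2)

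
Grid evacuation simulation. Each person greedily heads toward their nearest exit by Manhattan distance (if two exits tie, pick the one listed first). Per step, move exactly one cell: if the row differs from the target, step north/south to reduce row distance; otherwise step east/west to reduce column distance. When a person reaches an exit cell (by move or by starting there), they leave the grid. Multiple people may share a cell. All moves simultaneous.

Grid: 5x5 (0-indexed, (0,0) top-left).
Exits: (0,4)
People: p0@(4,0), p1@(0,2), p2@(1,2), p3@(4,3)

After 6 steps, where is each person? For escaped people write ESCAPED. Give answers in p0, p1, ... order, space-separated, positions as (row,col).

Step 1: p0:(4,0)->(3,0) | p1:(0,2)->(0,3) | p2:(1,2)->(0,2) | p3:(4,3)->(3,3)
Step 2: p0:(3,0)->(2,0) | p1:(0,3)->(0,4)->EXIT | p2:(0,2)->(0,3) | p3:(3,3)->(2,3)
Step 3: p0:(2,0)->(1,0) | p1:escaped | p2:(0,3)->(0,4)->EXIT | p3:(2,3)->(1,3)
Step 4: p0:(1,0)->(0,0) | p1:escaped | p2:escaped | p3:(1,3)->(0,3)
Step 5: p0:(0,0)->(0,1) | p1:escaped | p2:escaped | p3:(0,3)->(0,4)->EXIT
Step 6: p0:(0,1)->(0,2) | p1:escaped | p2:escaped | p3:escaped

(0,2) ESCAPED ESCAPED ESCAPED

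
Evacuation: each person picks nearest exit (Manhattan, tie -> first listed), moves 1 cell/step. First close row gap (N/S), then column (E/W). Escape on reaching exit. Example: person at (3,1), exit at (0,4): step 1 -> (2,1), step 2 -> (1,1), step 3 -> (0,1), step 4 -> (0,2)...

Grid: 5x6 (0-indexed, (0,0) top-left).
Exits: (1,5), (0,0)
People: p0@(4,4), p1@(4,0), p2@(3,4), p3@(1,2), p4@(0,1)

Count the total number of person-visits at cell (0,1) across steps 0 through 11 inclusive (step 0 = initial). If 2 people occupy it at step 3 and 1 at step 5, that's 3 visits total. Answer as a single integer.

Step 0: p0@(4,4) p1@(4,0) p2@(3,4) p3@(1,2) p4@(0,1) -> at (0,1): 1 [p4], cum=1
Step 1: p0@(3,4) p1@(3,0) p2@(2,4) p3@(1,3) p4@ESC -> at (0,1): 0 [-], cum=1
Step 2: p0@(2,4) p1@(2,0) p2@(1,4) p3@(1,4) p4@ESC -> at (0,1): 0 [-], cum=1
Step 3: p0@(1,4) p1@(1,0) p2@ESC p3@ESC p4@ESC -> at (0,1): 0 [-], cum=1
Step 4: p0@ESC p1@ESC p2@ESC p3@ESC p4@ESC -> at (0,1): 0 [-], cum=1
Total visits = 1

Answer: 1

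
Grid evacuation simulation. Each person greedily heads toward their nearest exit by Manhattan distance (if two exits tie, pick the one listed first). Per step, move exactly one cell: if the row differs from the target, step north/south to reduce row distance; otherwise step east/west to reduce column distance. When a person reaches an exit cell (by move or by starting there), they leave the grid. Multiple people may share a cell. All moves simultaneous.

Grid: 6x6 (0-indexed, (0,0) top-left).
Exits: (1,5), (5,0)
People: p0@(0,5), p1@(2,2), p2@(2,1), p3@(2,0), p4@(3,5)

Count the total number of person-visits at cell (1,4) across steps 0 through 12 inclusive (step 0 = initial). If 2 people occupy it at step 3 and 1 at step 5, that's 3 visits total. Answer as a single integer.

Answer: 1

Derivation:
Step 0: p0@(0,5) p1@(2,2) p2@(2,1) p3@(2,0) p4@(3,5) -> at (1,4): 0 [-], cum=0
Step 1: p0@ESC p1@(1,2) p2@(3,1) p3@(3,0) p4@(2,5) -> at (1,4): 0 [-], cum=0
Step 2: p0@ESC p1@(1,3) p2@(4,1) p3@(4,0) p4@ESC -> at (1,4): 0 [-], cum=0
Step 3: p0@ESC p1@(1,4) p2@(5,1) p3@ESC p4@ESC -> at (1,4): 1 [p1], cum=1
Step 4: p0@ESC p1@ESC p2@ESC p3@ESC p4@ESC -> at (1,4): 0 [-], cum=1
Total visits = 1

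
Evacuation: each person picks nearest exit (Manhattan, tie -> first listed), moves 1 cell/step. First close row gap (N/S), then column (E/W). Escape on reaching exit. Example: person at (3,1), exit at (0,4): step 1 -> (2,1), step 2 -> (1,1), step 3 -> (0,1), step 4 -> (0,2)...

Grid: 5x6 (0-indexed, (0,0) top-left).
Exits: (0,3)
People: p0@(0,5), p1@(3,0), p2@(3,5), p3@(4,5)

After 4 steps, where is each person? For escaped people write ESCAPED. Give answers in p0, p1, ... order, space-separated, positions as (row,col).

Step 1: p0:(0,5)->(0,4) | p1:(3,0)->(2,0) | p2:(3,5)->(2,5) | p3:(4,5)->(3,5)
Step 2: p0:(0,4)->(0,3)->EXIT | p1:(2,0)->(1,0) | p2:(2,5)->(1,5) | p3:(3,5)->(2,5)
Step 3: p0:escaped | p1:(1,0)->(0,0) | p2:(1,5)->(0,5) | p3:(2,5)->(1,5)
Step 4: p0:escaped | p1:(0,0)->(0,1) | p2:(0,5)->(0,4) | p3:(1,5)->(0,5)

ESCAPED (0,1) (0,4) (0,5)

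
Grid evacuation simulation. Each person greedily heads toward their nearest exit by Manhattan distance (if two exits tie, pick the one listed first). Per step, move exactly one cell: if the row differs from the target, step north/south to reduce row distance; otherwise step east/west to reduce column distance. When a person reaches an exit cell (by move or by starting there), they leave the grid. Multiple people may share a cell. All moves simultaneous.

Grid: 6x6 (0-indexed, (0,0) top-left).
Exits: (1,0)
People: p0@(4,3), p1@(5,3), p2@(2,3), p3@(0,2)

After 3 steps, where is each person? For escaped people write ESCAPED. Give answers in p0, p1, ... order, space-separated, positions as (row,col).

Step 1: p0:(4,3)->(3,3) | p1:(5,3)->(4,3) | p2:(2,3)->(1,3) | p3:(0,2)->(1,2)
Step 2: p0:(3,3)->(2,3) | p1:(4,3)->(3,3) | p2:(1,3)->(1,2) | p3:(1,2)->(1,1)
Step 3: p0:(2,3)->(1,3) | p1:(3,3)->(2,3) | p2:(1,2)->(1,1) | p3:(1,1)->(1,0)->EXIT

(1,3) (2,3) (1,1) ESCAPED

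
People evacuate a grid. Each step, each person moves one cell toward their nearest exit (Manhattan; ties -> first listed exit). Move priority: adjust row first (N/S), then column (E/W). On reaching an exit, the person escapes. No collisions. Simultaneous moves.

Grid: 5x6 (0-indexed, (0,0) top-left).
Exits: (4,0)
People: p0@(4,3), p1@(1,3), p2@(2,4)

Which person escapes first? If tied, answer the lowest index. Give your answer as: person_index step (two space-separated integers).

Step 1: p0:(4,3)->(4,2) | p1:(1,3)->(2,3) | p2:(2,4)->(3,4)
Step 2: p0:(4,2)->(4,1) | p1:(2,3)->(3,3) | p2:(3,4)->(4,4)
Step 3: p0:(4,1)->(4,0)->EXIT | p1:(3,3)->(4,3) | p2:(4,4)->(4,3)
Step 4: p0:escaped | p1:(4,3)->(4,2) | p2:(4,3)->(4,2)
Step 5: p0:escaped | p1:(4,2)->(4,1) | p2:(4,2)->(4,1)
Step 6: p0:escaped | p1:(4,1)->(4,0)->EXIT | p2:(4,1)->(4,0)->EXIT
Exit steps: [3, 6, 6]
First to escape: p0 at step 3

Answer: 0 3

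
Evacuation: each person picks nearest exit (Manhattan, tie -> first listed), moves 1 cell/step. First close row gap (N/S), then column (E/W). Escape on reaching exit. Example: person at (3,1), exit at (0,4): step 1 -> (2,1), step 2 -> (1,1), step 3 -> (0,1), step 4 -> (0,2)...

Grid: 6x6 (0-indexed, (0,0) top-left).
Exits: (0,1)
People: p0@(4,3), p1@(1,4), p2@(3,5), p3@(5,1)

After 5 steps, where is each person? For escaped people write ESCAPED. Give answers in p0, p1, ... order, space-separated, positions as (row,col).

Step 1: p0:(4,3)->(3,3) | p1:(1,4)->(0,4) | p2:(3,5)->(2,5) | p3:(5,1)->(4,1)
Step 2: p0:(3,3)->(2,3) | p1:(0,4)->(0,3) | p2:(2,5)->(1,5) | p3:(4,1)->(3,1)
Step 3: p0:(2,3)->(1,3) | p1:(0,3)->(0,2) | p2:(1,5)->(0,5) | p3:(3,1)->(2,1)
Step 4: p0:(1,3)->(0,3) | p1:(0,2)->(0,1)->EXIT | p2:(0,5)->(0,4) | p3:(2,1)->(1,1)
Step 5: p0:(0,3)->(0,2) | p1:escaped | p2:(0,4)->(0,3) | p3:(1,1)->(0,1)->EXIT

(0,2) ESCAPED (0,3) ESCAPED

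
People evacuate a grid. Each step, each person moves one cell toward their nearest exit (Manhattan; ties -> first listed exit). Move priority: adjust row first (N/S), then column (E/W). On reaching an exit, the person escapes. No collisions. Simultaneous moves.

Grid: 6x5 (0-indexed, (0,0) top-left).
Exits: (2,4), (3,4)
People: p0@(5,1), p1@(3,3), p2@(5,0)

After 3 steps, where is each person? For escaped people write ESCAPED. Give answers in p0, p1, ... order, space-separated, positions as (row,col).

Step 1: p0:(5,1)->(4,1) | p1:(3,3)->(3,4)->EXIT | p2:(5,0)->(4,0)
Step 2: p0:(4,1)->(3,1) | p1:escaped | p2:(4,0)->(3,0)
Step 3: p0:(3,1)->(3,2) | p1:escaped | p2:(3,0)->(3,1)

(3,2) ESCAPED (3,1)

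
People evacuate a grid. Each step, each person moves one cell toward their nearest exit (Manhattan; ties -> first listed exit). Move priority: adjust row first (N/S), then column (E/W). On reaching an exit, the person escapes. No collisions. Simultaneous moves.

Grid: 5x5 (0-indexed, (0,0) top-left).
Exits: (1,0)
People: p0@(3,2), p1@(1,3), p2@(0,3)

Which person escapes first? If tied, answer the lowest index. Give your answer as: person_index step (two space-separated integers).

Step 1: p0:(3,2)->(2,2) | p1:(1,3)->(1,2) | p2:(0,3)->(1,3)
Step 2: p0:(2,2)->(1,2) | p1:(1,2)->(1,1) | p2:(1,3)->(1,2)
Step 3: p0:(1,2)->(1,1) | p1:(1,1)->(1,0)->EXIT | p2:(1,2)->(1,1)
Step 4: p0:(1,1)->(1,0)->EXIT | p1:escaped | p2:(1,1)->(1,0)->EXIT
Exit steps: [4, 3, 4]
First to escape: p1 at step 3

Answer: 1 3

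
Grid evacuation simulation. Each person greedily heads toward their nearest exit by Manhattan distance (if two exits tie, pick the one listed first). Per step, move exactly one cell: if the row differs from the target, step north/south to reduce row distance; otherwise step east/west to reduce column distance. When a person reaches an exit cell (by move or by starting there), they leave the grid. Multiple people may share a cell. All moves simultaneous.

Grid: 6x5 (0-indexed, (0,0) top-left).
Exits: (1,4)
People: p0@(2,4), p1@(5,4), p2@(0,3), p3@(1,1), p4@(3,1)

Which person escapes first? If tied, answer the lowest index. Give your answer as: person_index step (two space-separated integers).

Answer: 0 1

Derivation:
Step 1: p0:(2,4)->(1,4)->EXIT | p1:(5,4)->(4,4) | p2:(0,3)->(1,3) | p3:(1,1)->(1,2) | p4:(3,1)->(2,1)
Step 2: p0:escaped | p1:(4,4)->(3,4) | p2:(1,3)->(1,4)->EXIT | p3:(1,2)->(1,3) | p4:(2,1)->(1,1)
Step 3: p0:escaped | p1:(3,4)->(2,4) | p2:escaped | p3:(1,3)->(1,4)->EXIT | p4:(1,1)->(1,2)
Step 4: p0:escaped | p1:(2,4)->(1,4)->EXIT | p2:escaped | p3:escaped | p4:(1,2)->(1,3)
Step 5: p0:escaped | p1:escaped | p2:escaped | p3:escaped | p4:(1,3)->(1,4)->EXIT
Exit steps: [1, 4, 2, 3, 5]
First to escape: p0 at step 1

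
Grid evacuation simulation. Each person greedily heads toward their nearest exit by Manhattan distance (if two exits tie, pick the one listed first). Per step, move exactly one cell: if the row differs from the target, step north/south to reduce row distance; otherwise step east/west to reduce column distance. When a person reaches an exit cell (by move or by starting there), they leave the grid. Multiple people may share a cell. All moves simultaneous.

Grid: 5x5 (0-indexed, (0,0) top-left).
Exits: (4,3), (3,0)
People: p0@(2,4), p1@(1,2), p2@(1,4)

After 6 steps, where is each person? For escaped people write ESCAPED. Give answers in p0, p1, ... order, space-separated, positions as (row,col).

Step 1: p0:(2,4)->(3,4) | p1:(1,2)->(2,2) | p2:(1,4)->(2,4)
Step 2: p0:(3,4)->(4,4) | p1:(2,2)->(3,2) | p2:(2,4)->(3,4)
Step 3: p0:(4,4)->(4,3)->EXIT | p1:(3,2)->(4,2) | p2:(3,4)->(4,4)
Step 4: p0:escaped | p1:(4,2)->(4,3)->EXIT | p2:(4,4)->(4,3)->EXIT

ESCAPED ESCAPED ESCAPED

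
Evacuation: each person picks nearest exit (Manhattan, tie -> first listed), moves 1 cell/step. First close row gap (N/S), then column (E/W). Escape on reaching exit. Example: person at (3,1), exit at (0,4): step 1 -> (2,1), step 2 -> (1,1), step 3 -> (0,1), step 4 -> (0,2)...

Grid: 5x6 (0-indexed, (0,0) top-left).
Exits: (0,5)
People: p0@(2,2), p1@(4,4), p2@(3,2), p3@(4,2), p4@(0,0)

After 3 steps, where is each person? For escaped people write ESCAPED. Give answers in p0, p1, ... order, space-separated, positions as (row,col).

Step 1: p0:(2,2)->(1,2) | p1:(4,4)->(3,4) | p2:(3,2)->(2,2) | p3:(4,2)->(3,2) | p4:(0,0)->(0,1)
Step 2: p0:(1,2)->(0,2) | p1:(3,4)->(2,4) | p2:(2,2)->(1,2) | p3:(3,2)->(2,2) | p4:(0,1)->(0,2)
Step 3: p0:(0,2)->(0,3) | p1:(2,4)->(1,4) | p2:(1,2)->(0,2) | p3:(2,2)->(1,2) | p4:(0,2)->(0,3)

(0,3) (1,4) (0,2) (1,2) (0,3)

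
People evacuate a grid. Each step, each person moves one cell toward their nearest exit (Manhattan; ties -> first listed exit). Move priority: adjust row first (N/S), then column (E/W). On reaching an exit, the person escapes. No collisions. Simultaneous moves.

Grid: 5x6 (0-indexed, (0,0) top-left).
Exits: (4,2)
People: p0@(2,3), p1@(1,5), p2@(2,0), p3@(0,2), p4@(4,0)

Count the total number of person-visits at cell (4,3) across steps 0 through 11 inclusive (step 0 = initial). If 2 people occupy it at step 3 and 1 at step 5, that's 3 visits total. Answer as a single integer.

Step 0: p0@(2,3) p1@(1,5) p2@(2,0) p3@(0,2) p4@(4,0) -> at (4,3): 0 [-], cum=0
Step 1: p0@(3,3) p1@(2,5) p2@(3,0) p3@(1,2) p4@(4,1) -> at (4,3): 0 [-], cum=0
Step 2: p0@(4,3) p1@(3,5) p2@(4,0) p3@(2,2) p4@ESC -> at (4,3): 1 [p0], cum=1
Step 3: p0@ESC p1@(4,5) p2@(4,1) p3@(3,2) p4@ESC -> at (4,3): 0 [-], cum=1
Step 4: p0@ESC p1@(4,4) p2@ESC p3@ESC p4@ESC -> at (4,3): 0 [-], cum=1
Step 5: p0@ESC p1@(4,3) p2@ESC p3@ESC p4@ESC -> at (4,3): 1 [p1], cum=2
Step 6: p0@ESC p1@ESC p2@ESC p3@ESC p4@ESC -> at (4,3): 0 [-], cum=2
Total visits = 2

Answer: 2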